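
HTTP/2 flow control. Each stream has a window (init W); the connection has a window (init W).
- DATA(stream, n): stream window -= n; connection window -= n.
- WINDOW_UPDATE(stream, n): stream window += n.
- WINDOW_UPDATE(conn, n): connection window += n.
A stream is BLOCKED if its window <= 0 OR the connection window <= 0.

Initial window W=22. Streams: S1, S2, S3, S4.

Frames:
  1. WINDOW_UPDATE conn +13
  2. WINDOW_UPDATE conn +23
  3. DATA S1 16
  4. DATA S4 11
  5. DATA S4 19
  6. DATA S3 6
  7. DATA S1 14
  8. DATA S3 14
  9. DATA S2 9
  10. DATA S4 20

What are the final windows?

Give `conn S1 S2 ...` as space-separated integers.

Op 1: conn=35 S1=22 S2=22 S3=22 S4=22 blocked=[]
Op 2: conn=58 S1=22 S2=22 S3=22 S4=22 blocked=[]
Op 3: conn=42 S1=6 S2=22 S3=22 S4=22 blocked=[]
Op 4: conn=31 S1=6 S2=22 S3=22 S4=11 blocked=[]
Op 5: conn=12 S1=6 S2=22 S3=22 S4=-8 blocked=[4]
Op 6: conn=6 S1=6 S2=22 S3=16 S4=-8 blocked=[4]
Op 7: conn=-8 S1=-8 S2=22 S3=16 S4=-8 blocked=[1, 2, 3, 4]
Op 8: conn=-22 S1=-8 S2=22 S3=2 S4=-8 blocked=[1, 2, 3, 4]
Op 9: conn=-31 S1=-8 S2=13 S3=2 S4=-8 blocked=[1, 2, 3, 4]
Op 10: conn=-51 S1=-8 S2=13 S3=2 S4=-28 blocked=[1, 2, 3, 4]

Answer: -51 -8 13 2 -28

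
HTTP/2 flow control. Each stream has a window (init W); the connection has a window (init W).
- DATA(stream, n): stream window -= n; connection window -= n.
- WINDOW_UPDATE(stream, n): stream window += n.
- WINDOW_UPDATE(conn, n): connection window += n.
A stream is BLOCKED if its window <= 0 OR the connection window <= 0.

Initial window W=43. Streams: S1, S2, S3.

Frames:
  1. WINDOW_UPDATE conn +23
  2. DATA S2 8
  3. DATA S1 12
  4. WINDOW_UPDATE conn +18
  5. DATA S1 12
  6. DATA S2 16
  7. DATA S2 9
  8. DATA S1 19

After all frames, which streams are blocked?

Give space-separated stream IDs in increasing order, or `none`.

Answer: S1

Derivation:
Op 1: conn=66 S1=43 S2=43 S3=43 blocked=[]
Op 2: conn=58 S1=43 S2=35 S3=43 blocked=[]
Op 3: conn=46 S1=31 S2=35 S3=43 blocked=[]
Op 4: conn=64 S1=31 S2=35 S3=43 blocked=[]
Op 5: conn=52 S1=19 S2=35 S3=43 blocked=[]
Op 6: conn=36 S1=19 S2=19 S3=43 blocked=[]
Op 7: conn=27 S1=19 S2=10 S3=43 blocked=[]
Op 8: conn=8 S1=0 S2=10 S3=43 blocked=[1]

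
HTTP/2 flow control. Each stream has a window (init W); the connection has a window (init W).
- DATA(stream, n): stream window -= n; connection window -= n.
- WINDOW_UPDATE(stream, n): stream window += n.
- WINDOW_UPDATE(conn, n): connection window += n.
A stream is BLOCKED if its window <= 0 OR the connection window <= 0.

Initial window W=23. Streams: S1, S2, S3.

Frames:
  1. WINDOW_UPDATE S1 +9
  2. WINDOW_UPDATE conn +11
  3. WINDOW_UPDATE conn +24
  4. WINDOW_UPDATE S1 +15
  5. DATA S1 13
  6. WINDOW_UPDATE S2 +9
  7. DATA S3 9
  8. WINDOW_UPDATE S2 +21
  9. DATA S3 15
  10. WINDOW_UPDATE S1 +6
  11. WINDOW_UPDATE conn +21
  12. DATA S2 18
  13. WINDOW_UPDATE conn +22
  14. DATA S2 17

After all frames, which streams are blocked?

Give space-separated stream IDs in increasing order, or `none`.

Op 1: conn=23 S1=32 S2=23 S3=23 blocked=[]
Op 2: conn=34 S1=32 S2=23 S3=23 blocked=[]
Op 3: conn=58 S1=32 S2=23 S3=23 blocked=[]
Op 4: conn=58 S1=47 S2=23 S3=23 blocked=[]
Op 5: conn=45 S1=34 S2=23 S3=23 blocked=[]
Op 6: conn=45 S1=34 S2=32 S3=23 blocked=[]
Op 7: conn=36 S1=34 S2=32 S3=14 blocked=[]
Op 8: conn=36 S1=34 S2=53 S3=14 blocked=[]
Op 9: conn=21 S1=34 S2=53 S3=-1 blocked=[3]
Op 10: conn=21 S1=40 S2=53 S3=-1 blocked=[3]
Op 11: conn=42 S1=40 S2=53 S3=-1 blocked=[3]
Op 12: conn=24 S1=40 S2=35 S3=-1 blocked=[3]
Op 13: conn=46 S1=40 S2=35 S3=-1 blocked=[3]
Op 14: conn=29 S1=40 S2=18 S3=-1 blocked=[3]

Answer: S3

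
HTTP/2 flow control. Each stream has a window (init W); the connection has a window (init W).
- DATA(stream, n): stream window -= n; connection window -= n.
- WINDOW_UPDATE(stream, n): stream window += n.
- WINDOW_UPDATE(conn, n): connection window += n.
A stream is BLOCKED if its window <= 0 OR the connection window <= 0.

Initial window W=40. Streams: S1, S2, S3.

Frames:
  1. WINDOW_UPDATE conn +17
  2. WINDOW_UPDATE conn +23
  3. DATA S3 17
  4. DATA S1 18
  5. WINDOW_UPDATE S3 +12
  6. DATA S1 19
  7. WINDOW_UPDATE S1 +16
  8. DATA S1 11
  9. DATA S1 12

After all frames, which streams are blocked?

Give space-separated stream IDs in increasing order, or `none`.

Op 1: conn=57 S1=40 S2=40 S3=40 blocked=[]
Op 2: conn=80 S1=40 S2=40 S3=40 blocked=[]
Op 3: conn=63 S1=40 S2=40 S3=23 blocked=[]
Op 4: conn=45 S1=22 S2=40 S3=23 blocked=[]
Op 5: conn=45 S1=22 S2=40 S3=35 blocked=[]
Op 6: conn=26 S1=3 S2=40 S3=35 blocked=[]
Op 7: conn=26 S1=19 S2=40 S3=35 blocked=[]
Op 8: conn=15 S1=8 S2=40 S3=35 blocked=[]
Op 9: conn=3 S1=-4 S2=40 S3=35 blocked=[1]

Answer: S1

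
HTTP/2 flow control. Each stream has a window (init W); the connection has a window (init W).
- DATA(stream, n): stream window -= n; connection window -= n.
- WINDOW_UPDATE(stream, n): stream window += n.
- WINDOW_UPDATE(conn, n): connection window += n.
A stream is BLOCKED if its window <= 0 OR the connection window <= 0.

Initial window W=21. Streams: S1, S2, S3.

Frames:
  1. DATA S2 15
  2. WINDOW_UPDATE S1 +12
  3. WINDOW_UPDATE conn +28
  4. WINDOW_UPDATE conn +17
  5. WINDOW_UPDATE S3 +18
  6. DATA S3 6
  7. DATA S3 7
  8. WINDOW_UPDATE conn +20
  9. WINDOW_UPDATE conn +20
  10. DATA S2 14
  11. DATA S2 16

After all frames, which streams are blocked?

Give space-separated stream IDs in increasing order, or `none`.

Answer: S2

Derivation:
Op 1: conn=6 S1=21 S2=6 S3=21 blocked=[]
Op 2: conn=6 S1=33 S2=6 S3=21 blocked=[]
Op 3: conn=34 S1=33 S2=6 S3=21 blocked=[]
Op 4: conn=51 S1=33 S2=6 S3=21 blocked=[]
Op 5: conn=51 S1=33 S2=6 S3=39 blocked=[]
Op 6: conn=45 S1=33 S2=6 S3=33 blocked=[]
Op 7: conn=38 S1=33 S2=6 S3=26 blocked=[]
Op 8: conn=58 S1=33 S2=6 S3=26 blocked=[]
Op 9: conn=78 S1=33 S2=6 S3=26 blocked=[]
Op 10: conn=64 S1=33 S2=-8 S3=26 blocked=[2]
Op 11: conn=48 S1=33 S2=-24 S3=26 blocked=[2]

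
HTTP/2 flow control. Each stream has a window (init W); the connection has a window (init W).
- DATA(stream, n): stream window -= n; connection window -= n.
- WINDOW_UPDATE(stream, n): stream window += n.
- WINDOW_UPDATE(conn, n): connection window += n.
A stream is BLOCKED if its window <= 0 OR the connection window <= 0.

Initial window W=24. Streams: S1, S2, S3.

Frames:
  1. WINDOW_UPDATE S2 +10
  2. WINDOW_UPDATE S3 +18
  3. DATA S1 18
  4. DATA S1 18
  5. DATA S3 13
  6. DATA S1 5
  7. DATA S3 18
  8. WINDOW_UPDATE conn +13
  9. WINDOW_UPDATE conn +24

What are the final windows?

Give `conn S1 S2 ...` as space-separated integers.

Op 1: conn=24 S1=24 S2=34 S3=24 blocked=[]
Op 2: conn=24 S1=24 S2=34 S3=42 blocked=[]
Op 3: conn=6 S1=6 S2=34 S3=42 blocked=[]
Op 4: conn=-12 S1=-12 S2=34 S3=42 blocked=[1, 2, 3]
Op 5: conn=-25 S1=-12 S2=34 S3=29 blocked=[1, 2, 3]
Op 6: conn=-30 S1=-17 S2=34 S3=29 blocked=[1, 2, 3]
Op 7: conn=-48 S1=-17 S2=34 S3=11 blocked=[1, 2, 3]
Op 8: conn=-35 S1=-17 S2=34 S3=11 blocked=[1, 2, 3]
Op 9: conn=-11 S1=-17 S2=34 S3=11 blocked=[1, 2, 3]

Answer: -11 -17 34 11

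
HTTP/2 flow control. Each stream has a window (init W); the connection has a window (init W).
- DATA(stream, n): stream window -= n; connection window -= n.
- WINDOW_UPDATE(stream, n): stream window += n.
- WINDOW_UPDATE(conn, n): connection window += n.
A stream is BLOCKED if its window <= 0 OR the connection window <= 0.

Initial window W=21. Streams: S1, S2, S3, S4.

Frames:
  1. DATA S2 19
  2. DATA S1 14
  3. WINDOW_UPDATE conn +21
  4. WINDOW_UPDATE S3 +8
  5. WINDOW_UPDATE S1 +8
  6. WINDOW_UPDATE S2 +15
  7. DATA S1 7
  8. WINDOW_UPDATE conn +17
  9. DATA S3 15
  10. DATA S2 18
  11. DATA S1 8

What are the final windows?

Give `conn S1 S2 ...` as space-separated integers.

Answer: -22 0 -1 14 21

Derivation:
Op 1: conn=2 S1=21 S2=2 S3=21 S4=21 blocked=[]
Op 2: conn=-12 S1=7 S2=2 S3=21 S4=21 blocked=[1, 2, 3, 4]
Op 3: conn=9 S1=7 S2=2 S3=21 S4=21 blocked=[]
Op 4: conn=9 S1=7 S2=2 S3=29 S4=21 blocked=[]
Op 5: conn=9 S1=15 S2=2 S3=29 S4=21 blocked=[]
Op 6: conn=9 S1=15 S2=17 S3=29 S4=21 blocked=[]
Op 7: conn=2 S1=8 S2=17 S3=29 S4=21 blocked=[]
Op 8: conn=19 S1=8 S2=17 S3=29 S4=21 blocked=[]
Op 9: conn=4 S1=8 S2=17 S3=14 S4=21 blocked=[]
Op 10: conn=-14 S1=8 S2=-1 S3=14 S4=21 blocked=[1, 2, 3, 4]
Op 11: conn=-22 S1=0 S2=-1 S3=14 S4=21 blocked=[1, 2, 3, 4]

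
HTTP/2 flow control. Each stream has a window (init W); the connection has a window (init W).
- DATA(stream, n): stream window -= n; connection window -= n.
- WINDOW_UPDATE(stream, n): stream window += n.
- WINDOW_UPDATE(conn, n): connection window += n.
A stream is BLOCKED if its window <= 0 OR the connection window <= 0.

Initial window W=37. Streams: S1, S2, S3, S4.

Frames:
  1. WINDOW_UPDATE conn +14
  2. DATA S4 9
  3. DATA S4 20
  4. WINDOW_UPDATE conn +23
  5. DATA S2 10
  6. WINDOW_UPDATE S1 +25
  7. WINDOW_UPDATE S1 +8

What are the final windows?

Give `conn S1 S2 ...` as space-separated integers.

Answer: 35 70 27 37 8

Derivation:
Op 1: conn=51 S1=37 S2=37 S3=37 S4=37 blocked=[]
Op 2: conn=42 S1=37 S2=37 S3=37 S4=28 blocked=[]
Op 3: conn=22 S1=37 S2=37 S3=37 S4=8 blocked=[]
Op 4: conn=45 S1=37 S2=37 S3=37 S4=8 blocked=[]
Op 5: conn=35 S1=37 S2=27 S3=37 S4=8 blocked=[]
Op 6: conn=35 S1=62 S2=27 S3=37 S4=8 blocked=[]
Op 7: conn=35 S1=70 S2=27 S3=37 S4=8 blocked=[]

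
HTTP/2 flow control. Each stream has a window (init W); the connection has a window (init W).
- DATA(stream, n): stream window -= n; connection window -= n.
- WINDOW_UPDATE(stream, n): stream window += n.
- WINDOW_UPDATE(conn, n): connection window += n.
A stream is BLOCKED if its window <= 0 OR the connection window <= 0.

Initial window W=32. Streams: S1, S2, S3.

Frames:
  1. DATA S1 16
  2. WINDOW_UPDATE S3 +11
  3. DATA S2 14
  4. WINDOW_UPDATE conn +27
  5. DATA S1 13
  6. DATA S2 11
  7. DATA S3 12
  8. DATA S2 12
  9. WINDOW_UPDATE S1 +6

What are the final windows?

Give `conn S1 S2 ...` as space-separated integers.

Answer: -19 9 -5 31

Derivation:
Op 1: conn=16 S1=16 S2=32 S3=32 blocked=[]
Op 2: conn=16 S1=16 S2=32 S3=43 blocked=[]
Op 3: conn=2 S1=16 S2=18 S3=43 blocked=[]
Op 4: conn=29 S1=16 S2=18 S3=43 blocked=[]
Op 5: conn=16 S1=3 S2=18 S3=43 blocked=[]
Op 6: conn=5 S1=3 S2=7 S3=43 blocked=[]
Op 7: conn=-7 S1=3 S2=7 S3=31 blocked=[1, 2, 3]
Op 8: conn=-19 S1=3 S2=-5 S3=31 blocked=[1, 2, 3]
Op 9: conn=-19 S1=9 S2=-5 S3=31 blocked=[1, 2, 3]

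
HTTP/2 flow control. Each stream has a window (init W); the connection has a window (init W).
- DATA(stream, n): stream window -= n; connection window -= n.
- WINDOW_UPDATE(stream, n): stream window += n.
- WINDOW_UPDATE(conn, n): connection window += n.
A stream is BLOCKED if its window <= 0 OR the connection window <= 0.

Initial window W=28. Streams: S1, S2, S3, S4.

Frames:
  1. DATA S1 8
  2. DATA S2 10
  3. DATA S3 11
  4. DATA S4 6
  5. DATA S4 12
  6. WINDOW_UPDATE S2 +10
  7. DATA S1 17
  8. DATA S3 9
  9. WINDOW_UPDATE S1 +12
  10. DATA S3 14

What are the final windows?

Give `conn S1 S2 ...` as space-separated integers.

Answer: -59 15 28 -6 10

Derivation:
Op 1: conn=20 S1=20 S2=28 S3=28 S4=28 blocked=[]
Op 2: conn=10 S1=20 S2=18 S3=28 S4=28 blocked=[]
Op 3: conn=-1 S1=20 S2=18 S3=17 S4=28 blocked=[1, 2, 3, 4]
Op 4: conn=-7 S1=20 S2=18 S3=17 S4=22 blocked=[1, 2, 3, 4]
Op 5: conn=-19 S1=20 S2=18 S3=17 S4=10 blocked=[1, 2, 3, 4]
Op 6: conn=-19 S1=20 S2=28 S3=17 S4=10 blocked=[1, 2, 3, 4]
Op 7: conn=-36 S1=3 S2=28 S3=17 S4=10 blocked=[1, 2, 3, 4]
Op 8: conn=-45 S1=3 S2=28 S3=8 S4=10 blocked=[1, 2, 3, 4]
Op 9: conn=-45 S1=15 S2=28 S3=8 S4=10 blocked=[1, 2, 3, 4]
Op 10: conn=-59 S1=15 S2=28 S3=-6 S4=10 blocked=[1, 2, 3, 4]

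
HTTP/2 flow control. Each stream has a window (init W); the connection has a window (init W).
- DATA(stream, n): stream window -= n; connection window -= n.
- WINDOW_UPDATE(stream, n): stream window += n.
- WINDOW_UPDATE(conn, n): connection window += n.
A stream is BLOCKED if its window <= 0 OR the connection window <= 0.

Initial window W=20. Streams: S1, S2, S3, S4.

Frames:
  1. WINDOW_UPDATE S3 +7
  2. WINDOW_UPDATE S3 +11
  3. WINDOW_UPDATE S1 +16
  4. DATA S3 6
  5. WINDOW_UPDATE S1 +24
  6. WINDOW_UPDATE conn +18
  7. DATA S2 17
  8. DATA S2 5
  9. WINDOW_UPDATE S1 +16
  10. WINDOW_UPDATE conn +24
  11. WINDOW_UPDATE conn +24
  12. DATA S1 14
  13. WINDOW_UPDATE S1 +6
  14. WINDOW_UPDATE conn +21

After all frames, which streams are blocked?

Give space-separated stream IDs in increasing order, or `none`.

Op 1: conn=20 S1=20 S2=20 S3=27 S4=20 blocked=[]
Op 2: conn=20 S1=20 S2=20 S3=38 S4=20 blocked=[]
Op 3: conn=20 S1=36 S2=20 S3=38 S4=20 blocked=[]
Op 4: conn=14 S1=36 S2=20 S3=32 S4=20 blocked=[]
Op 5: conn=14 S1=60 S2=20 S3=32 S4=20 blocked=[]
Op 6: conn=32 S1=60 S2=20 S3=32 S4=20 blocked=[]
Op 7: conn=15 S1=60 S2=3 S3=32 S4=20 blocked=[]
Op 8: conn=10 S1=60 S2=-2 S3=32 S4=20 blocked=[2]
Op 9: conn=10 S1=76 S2=-2 S3=32 S4=20 blocked=[2]
Op 10: conn=34 S1=76 S2=-2 S3=32 S4=20 blocked=[2]
Op 11: conn=58 S1=76 S2=-2 S3=32 S4=20 blocked=[2]
Op 12: conn=44 S1=62 S2=-2 S3=32 S4=20 blocked=[2]
Op 13: conn=44 S1=68 S2=-2 S3=32 S4=20 blocked=[2]
Op 14: conn=65 S1=68 S2=-2 S3=32 S4=20 blocked=[2]

Answer: S2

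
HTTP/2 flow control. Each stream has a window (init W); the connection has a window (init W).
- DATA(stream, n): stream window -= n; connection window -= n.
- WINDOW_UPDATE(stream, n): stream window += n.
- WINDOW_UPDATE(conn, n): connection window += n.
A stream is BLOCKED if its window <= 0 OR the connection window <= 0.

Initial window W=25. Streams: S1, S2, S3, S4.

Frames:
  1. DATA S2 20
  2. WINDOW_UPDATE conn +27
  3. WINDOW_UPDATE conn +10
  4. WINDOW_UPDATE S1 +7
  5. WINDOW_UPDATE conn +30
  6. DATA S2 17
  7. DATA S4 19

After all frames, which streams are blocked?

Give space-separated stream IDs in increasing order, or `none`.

Op 1: conn=5 S1=25 S2=5 S3=25 S4=25 blocked=[]
Op 2: conn=32 S1=25 S2=5 S3=25 S4=25 blocked=[]
Op 3: conn=42 S1=25 S2=5 S3=25 S4=25 blocked=[]
Op 4: conn=42 S1=32 S2=5 S3=25 S4=25 blocked=[]
Op 5: conn=72 S1=32 S2=5 S3=25 S4=25 blocked=[]
Op 6: conn=55 S1=32 S2=-12 S3=25 S4=25 blocked=[2]
Op 7: conn=36 S1=32 S2=-12 S3=25 S4=6 blocked=[2]

Answer: S2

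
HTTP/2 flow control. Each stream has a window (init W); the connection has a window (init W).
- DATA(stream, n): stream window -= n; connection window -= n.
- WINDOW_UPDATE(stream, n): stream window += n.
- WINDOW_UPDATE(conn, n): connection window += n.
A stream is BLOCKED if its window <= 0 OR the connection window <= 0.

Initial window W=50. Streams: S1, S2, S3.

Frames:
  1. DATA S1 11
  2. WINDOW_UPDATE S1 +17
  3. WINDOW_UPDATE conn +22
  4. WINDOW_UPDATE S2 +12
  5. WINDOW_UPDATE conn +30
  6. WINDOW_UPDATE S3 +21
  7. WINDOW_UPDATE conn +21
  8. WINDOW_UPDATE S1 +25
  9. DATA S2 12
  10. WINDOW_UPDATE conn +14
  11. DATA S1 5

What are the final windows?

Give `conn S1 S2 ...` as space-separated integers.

Answer: 109 76 50 71

Derivation:
Op 1: conn=39 S1=39 S2=50 S3=50 blocked=[]
Op 2: conn=39 S1=56 S2=50 S3=50 blocked=[]
Op 3: conn=61 S1=56 S2=50 S3=50 blocked=[]
Op 4: conn=61 S1=56 S2=62 S3=50 blocked=[]
Op 5: conn=91 S1=56 S2=62 S3=50 blocked=[]
Op 6: conn=91 S1=56 S2=62 S3=71 blocked=[]
Op 7: conn=112 S1=56 S2=62 S3=71 blocked=[]
Op 8: conn=112 S1=81 S2=62 S3=71 blocked=[]
Op 9: conn=100 S1=81 S2=50 S3=71 blocked=[]
Op 10: conn=114 S1=81 S2=50 S3=71 blocked=[]
Op 11: conn=109 S1=76 S2=50 S3=71 blocked=[]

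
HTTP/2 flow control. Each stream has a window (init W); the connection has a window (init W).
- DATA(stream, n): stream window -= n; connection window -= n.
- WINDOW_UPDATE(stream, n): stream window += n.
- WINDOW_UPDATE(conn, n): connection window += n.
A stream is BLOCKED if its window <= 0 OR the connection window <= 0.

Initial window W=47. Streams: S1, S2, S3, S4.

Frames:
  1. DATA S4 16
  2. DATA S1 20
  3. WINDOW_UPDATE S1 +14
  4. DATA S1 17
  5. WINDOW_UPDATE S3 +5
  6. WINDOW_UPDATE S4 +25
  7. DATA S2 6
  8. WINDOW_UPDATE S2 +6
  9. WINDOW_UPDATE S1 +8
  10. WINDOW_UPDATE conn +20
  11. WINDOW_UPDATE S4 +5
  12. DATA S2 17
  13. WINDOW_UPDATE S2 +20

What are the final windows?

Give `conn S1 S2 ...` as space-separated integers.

Answer: -9 32 50 52 61

Derivation:
Op 1: conn=31 S1=47 S2=47 S3=47 S4=31 blocked=[]
Op 2: conn=11 S1=27 S2=47 S3=47 S4=31 blocked=[]
Op 3: conn=11 S1=41 S2=47 S3=47 S4=31 blocked=[]
Op 4: conn=-6 S1=24 S2=47 S3=47 S4=31 blocked=[1, 2, 3, 4]
Op 5: conn=-6 S1=24 S2=47 S3=52 S4=31 blocked=[1, 2, 3, 4]
Op 6: conn=-6 S1=24 S2=47 S3=52 S4=56 blocked=[1, 2, 3, 4]
Op 7: conn=-12 S1=24 S2=41 S3=52 S4=56 blocked=[1, 2, 3, 4]
Op 8: conn=-12 S1=24 S2=47 S3=52 S4=56 blocked=[1, 2, 3, 4]
Op 9: conn=-12 S1=32 S2=47 S3=52 S4=56 blocked=[1, 2, 3, 4]
Op 10: conn=8 S1=32 S2=47 S3=52 S4=56 blocked=[]
Op 11: conn=8 S1=32 S2=47 S3=52 S4=61 blocked=[]
Op 12: conn=-9 S1=32 S2=30 S3=52 S4=61 blocked=[1, 2, 3, 4]
Op 13: conn=-9 S1=32 S2=50 S3=52 S4=61 blocked=[1, 2, 3, 4]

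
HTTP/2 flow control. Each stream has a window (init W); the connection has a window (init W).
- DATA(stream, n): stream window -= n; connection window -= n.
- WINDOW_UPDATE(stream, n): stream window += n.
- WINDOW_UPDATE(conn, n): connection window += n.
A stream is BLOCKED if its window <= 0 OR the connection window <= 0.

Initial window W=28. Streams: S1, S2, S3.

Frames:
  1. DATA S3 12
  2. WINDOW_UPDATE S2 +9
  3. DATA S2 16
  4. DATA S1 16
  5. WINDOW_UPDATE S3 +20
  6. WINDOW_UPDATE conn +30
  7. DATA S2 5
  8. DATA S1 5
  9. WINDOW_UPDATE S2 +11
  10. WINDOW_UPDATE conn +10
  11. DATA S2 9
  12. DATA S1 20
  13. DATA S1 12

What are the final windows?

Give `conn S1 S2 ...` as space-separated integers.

Answer: -27 -25 18 36

Derivation:
Op 1: conn=16 S1=28 S2=28 S3=16 blocked=[]
Op 2: conn=16 S1=28 S2=37 S3=16 blocked=[]
Op 3: conn=0 S1=28 S2=21 S3=16 blocked=[1, 2, 3]
Op 4: conn=-16 S1=12 S2=21 S3=16 blocked=[1, 2, 3]
Op 5: conn=-16 S1=12 S2=21 S3=36 blocked=[1, 2, 3]
Op 6: conn=14 S1=12 S2=21 S3=36 blocked=[]
Op 7: conn=9 S1=12 S2=16 S3=36 blocked=[]
Op 8: conn=4 S1=7 S2=16 S3=36 blocked=[]
Op 9: conn=4 S1=7 S2=27 S3=36 blocked=[]
Op 10: conn=14 S1=7 S2=27 S3=36 blocked=[]
Op 11: conn=5 S1=7 S2=18 S3=36 blocked=[]
Op 12: conn=-15 S1=-13 S2=18 S3=36 blocked=[1, 2, 3]
Op 13: conn=-27 S1=-25 S2=18 S3=36 blocked=[1, 2, 3]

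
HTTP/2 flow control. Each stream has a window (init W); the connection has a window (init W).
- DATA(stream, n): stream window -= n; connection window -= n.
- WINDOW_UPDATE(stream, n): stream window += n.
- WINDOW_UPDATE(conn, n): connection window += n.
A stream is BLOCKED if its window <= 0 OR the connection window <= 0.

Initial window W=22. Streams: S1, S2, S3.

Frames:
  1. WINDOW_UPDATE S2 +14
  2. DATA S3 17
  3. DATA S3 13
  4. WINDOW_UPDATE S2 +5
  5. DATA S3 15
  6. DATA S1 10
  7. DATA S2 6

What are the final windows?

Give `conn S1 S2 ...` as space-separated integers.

Op 1: conn=22 S1=22 S2=36 S3=22 blocked=[]
Op 2: conn=5 S1=22 S2=36 S3=5 blocked=[]
Op 3: conn=-8 S1=22 S2=36 S3=-8 blocked=[1, 2, 3]
Op 4: conn=-8 S1=22 S2=41 S3=-8 blocked=[1, 2, 3]
Op 5: conn=-23 S1=22 S2=41 S3=-23 blocked=[1, 2, 3]
Op 6: conn=-33 S1=12 S2=41 S3=-23 blocked=[1, 2, 3]
Op 7: conn=-39 S1=12 S2=35 S3=-23 blocked=[1, 2, 3]

Answer: -39 12 35 -23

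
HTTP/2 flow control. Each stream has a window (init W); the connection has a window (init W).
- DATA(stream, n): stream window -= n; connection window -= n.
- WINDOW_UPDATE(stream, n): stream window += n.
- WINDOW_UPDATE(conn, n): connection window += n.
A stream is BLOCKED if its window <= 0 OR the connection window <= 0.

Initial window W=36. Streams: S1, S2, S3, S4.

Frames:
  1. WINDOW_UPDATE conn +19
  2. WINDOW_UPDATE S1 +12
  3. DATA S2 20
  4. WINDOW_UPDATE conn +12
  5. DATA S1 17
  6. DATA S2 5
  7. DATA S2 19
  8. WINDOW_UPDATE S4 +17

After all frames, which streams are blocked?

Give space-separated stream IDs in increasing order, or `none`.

Op 1: conn=55 S1=36 S2=36 S3=36 S4=36 blocked=[]
Op 2: conn=55 S1=48 S2=36 S3=36 S4=36 blocked=[]
Op 3: conn=35 S1=48 S2=16 S3=36 S4=36 blocked=[]
Op 4: conn=47 S1=48 S2=16 S3=36 S4=36 blocked=[]
Op 5: conn=30 S1=31 S2=16 S3=36 S4=36 blocked=[]
Op 6: conn=25 S1=31 S2=11 S3=36 S4=36 blocked=[]
Op 7: conn=6 S1=31 S2=-8 S3=36 S4=36 blocked=[2]
Op 8: conn=6 S1=31 S2=-8 S3=36 S4=53 blocked=[2]

Answer: S2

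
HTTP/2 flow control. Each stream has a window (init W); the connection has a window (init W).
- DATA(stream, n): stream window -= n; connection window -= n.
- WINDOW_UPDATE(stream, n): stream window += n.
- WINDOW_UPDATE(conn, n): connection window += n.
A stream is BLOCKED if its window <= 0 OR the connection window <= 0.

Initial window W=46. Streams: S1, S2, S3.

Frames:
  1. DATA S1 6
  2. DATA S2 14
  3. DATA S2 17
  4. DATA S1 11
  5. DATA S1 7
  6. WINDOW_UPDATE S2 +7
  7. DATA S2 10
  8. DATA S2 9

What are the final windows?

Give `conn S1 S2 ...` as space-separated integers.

Op 1: conn=40 S1=40 S2=46 S3=46 blocked=[]
Op 2: conn=26 S1=40 S2=32 S3=46 blocked=[]
Op 3: conn=9 S1=40 S2=15 S3=46 blocked=[]
Op 4: conn=-2 S1=29 S2=15 S3=46 blocked=[1, 2, 3]
Op 5: conn=-9 S1=22 S2=15 S3=46 blocked=[1, 2, 3]
Op 6: conn=-9 S1=22 S2=22 S3=46 blocked=[1, 2, 3]
Op 7: conn=-19 S1=22 S2=12 S3=46 blocked=[1, 2, 3]
Op 8: conn=-28 S1=22 S2=3 S3=46 blocked=[1, 2, 3]

Answer: -28 22 3 46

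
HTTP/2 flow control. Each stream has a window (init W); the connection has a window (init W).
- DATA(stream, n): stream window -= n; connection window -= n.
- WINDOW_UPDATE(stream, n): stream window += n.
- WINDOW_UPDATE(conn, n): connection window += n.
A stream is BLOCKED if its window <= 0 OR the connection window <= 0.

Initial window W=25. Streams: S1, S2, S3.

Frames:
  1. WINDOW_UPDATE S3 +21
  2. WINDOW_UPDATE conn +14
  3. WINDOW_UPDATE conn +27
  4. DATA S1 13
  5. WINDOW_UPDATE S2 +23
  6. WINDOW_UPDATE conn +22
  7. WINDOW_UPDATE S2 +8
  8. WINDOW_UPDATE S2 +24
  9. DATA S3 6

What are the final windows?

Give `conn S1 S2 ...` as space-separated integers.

Op 1: conn=25 S1=25 S2=25 S3=46 blocked=[]
Op 2: conn=39 S1=25 S2=25 S3=46 blocked=[]
Op 3: conn=66 S1=25 S2=25 S3=46 blocked=[]
Op 4: conn=53 S1=12 S2=25 S3=46 blocked=[]
Op 5: conn=53 S1=12 S2=48 S3=46 blocked=[]
Op 6: conn=75 S1=12 S2=48 S3=46 blocked=[]
Op 7: conn=75 S1=12 S2=56 S3=46 blocked=[]
Op 8: conn=75 S1=12 S2=80 S3=46 blocked=[]
Op 9: conn=69 S1=12 S2=80 S3=40 blocked=[]

Answer: 69 12 80 40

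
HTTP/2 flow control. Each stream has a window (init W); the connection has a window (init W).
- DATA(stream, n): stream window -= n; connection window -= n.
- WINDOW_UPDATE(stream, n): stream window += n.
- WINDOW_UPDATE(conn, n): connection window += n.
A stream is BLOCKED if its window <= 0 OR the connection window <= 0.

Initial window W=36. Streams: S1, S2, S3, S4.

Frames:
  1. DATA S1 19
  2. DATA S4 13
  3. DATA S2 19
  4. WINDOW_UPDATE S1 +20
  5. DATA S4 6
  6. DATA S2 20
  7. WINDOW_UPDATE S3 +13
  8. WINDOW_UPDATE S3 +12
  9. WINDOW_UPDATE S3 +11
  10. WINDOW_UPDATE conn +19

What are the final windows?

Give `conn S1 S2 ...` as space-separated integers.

Op 1: conn=17 S1=17 S2=36 S3=36 S4=36 blocked=[]
Op 2: conn=4 S1=17 S2=36 S3=36 S4=23 blocked=[]
Op 3: conn=-15 S1=17 S2=17 S3=36 S4=23 blocked=[1, 2, 3, 4]
Op 4: conn=-15 S1=37 S2=17 S3=36 S4=23 blocked=[1, 2, 3, 4]
Op 5: conn=-21 S1=37 S2=17 S3=36 S4=17 blocked=[1, 2, 3, 4]
Op 6: conn=-41 S1=37 S2=-3 S3=36 S4=17 blocked=[1, 2, 3, 4]
Op 7: conn=-41 S1=37 S2=-3 S3=49 S4=17 blocked=[1, 2, 3, 4]
Op 8: conn=-41 S1=37 S2=-3 S3=61 S4=17 blocked=[1, 2, 3, 4]
Op 9: conn=-41 S1=37 S2=-3 S3=72 S4=17 blocked=[1, 2, 3, 4]
Op 10: conn=-22 S1=37 S2=-3 S3=72 S4=17 blocked=[1, 2, 3, 4]

Answer: -22 37 -3 72 17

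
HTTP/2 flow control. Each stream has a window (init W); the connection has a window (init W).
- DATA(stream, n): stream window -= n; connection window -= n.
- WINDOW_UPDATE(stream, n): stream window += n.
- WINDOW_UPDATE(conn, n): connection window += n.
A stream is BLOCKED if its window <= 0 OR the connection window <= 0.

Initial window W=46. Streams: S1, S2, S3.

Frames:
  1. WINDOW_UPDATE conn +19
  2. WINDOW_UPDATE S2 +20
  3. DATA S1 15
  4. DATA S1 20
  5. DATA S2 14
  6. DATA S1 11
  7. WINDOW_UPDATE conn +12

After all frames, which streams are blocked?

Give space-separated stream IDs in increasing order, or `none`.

Answer: S1

Derivation:
Op 1: conn=65 S1=46 S2=46 S3=46 blocked=[]
Op 2: conn=65 S1=46 S2=66 S3=46 blocked=[]
Op 3: conn=50 S1=31 S2=66 S3=46 blocked=[]
Op 4: conn=30 S1=11 S2=66 S3=46 blocked=[]
Op 5: conn=16 S1=11 S2=52 S3=46 blocked=[]
Op 6: conn=5 S1=0 S2=52 S3=46 blocked=[1]
Op 7: conn=17 S1=0 S2=52 S3=46 blocked=[1]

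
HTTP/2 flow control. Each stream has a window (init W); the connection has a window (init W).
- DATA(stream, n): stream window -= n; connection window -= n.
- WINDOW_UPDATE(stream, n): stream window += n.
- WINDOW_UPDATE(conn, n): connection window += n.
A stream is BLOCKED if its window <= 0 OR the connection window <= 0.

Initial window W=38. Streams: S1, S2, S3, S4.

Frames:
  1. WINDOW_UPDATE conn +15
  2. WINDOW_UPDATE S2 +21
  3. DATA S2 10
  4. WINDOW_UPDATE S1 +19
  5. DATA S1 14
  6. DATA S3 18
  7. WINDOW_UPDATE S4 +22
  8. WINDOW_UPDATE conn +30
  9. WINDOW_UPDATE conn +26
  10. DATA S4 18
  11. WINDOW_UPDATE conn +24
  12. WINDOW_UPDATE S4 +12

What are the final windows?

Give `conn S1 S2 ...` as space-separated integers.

Answer: 73 43 49 20 54

Derivation:
Op 1: conn=53 S1=38 S2=38 S3=38 S4=38 blocked=[]
Op 2: conn=53 S1=38 S2=59 S3=38 S4=38 blocked=[]
Op 3: conn=43 S1=38 S2=49 S3=38 S4=38 blocked=[]
Op 4: conn=43 S1=57 S2=49 S3=38 S4=38 blocked=[]
Op 5: conn=29 S1=43 S2=49 S3=38 S4=38 blocked=[]
Op 6: conn=11 S1=43 S2=49 S3=20 S4=38 blocked=[]
Op 7: conn=11 S1=43 S2=49 S3=20 S4=60 blocked=[]
Op 8: conn=41 S1=43 S2=49 S3=20 S4=60 blocked=[]
Op 9: conn=67 S1=43 S2=49 S3=20 S4=60 blocked=[]
Op 10: conn=49 S1=43 S2=49 S3=20 S4=42 blocked=[]
Op 11: conn=73 S1=43 S2=49 S3=20 S4=42 blocked=[]
Op 12: conn=73 S1=43 S2=49 S3=20 S4=54 blocked=[]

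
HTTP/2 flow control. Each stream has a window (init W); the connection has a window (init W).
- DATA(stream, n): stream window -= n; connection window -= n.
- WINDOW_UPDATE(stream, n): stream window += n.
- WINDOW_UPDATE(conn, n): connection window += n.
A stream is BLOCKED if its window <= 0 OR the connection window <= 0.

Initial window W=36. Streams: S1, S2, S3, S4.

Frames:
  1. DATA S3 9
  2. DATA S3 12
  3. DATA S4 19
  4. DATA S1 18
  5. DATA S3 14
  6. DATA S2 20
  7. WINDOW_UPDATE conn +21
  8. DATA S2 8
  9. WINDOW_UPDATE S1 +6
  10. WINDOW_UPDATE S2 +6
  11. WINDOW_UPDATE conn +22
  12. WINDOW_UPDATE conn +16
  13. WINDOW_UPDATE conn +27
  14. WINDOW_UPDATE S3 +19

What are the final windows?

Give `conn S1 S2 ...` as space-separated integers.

Answer: 22 24 14 20 17

Derivation:
Op 1: conn=27 S1=36 S2=36 S3=27 S4=36 blocked=[]
Op 2: conn=15 S1=36 S2=36 S3=15 S4=36 blocked=[]
Op 3: conn=-4 S1=36 S2=36 S3=15 S4=17 blocked=[1, 2, 3, 4]
Op 4: conn=-22 S1=18 S2=36 S3=15 S4=17 blocked=[1, 2, 3, 4]
Op 5: conn=-36 S1=18 S2=36 S3=1 S4=17 blocked=[1, 2, 3, 4]
Op 6: conn=-56 S1=18 S2=16 S3=1 S4=17 blocked=[1, 2, 3, 4]
Op 7: conn=-35 S1=18 S2=16 S3=1 S4=17 blocked=[1, 2, 3, 4]
Op 8: conn=-43 S1=18 S2=8 S3=1 S4=17 blocked=[1, 2, 3, 4]
Op 9: conn=-43 S1=24 S2=8 S3=1 S4=17 blocked=[1, 2, 3, 4]
Op 10: conn=-43 S1=24 S2=14 S3=1 S4=17 blocked=[1, 2, 3, 4]
Op 11: conn=-21 S1=24 S2=14 S3=1 S4=17 blocked=[1, 2, 3, 4]
Op 12: conn=-5 S1=24 S2=14 S3=1 S4=17 blocked=[1, 2, 3, 4]
Op 13: conn=22 S1=24 S2=14 S3=1 S4=17 blocked=[]
Op 14: conn=22 S1=24 S2=14 S3=20 S4=17 blocked=[]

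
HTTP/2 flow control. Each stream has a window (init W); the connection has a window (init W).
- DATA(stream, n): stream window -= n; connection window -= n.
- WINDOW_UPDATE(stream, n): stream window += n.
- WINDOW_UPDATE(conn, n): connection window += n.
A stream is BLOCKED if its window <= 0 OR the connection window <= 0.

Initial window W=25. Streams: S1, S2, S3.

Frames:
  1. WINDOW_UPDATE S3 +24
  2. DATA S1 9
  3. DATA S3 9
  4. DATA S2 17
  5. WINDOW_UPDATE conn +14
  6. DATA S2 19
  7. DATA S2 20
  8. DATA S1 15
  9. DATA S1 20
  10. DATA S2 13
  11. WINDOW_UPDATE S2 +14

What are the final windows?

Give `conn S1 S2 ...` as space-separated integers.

Answer: -83 -19 -30 40

Derivation:
Op 1: conn=25 S1=25 S2=25 S3=49 blocked=[]
Op 2: conn=16 S1=16 S2=25 S3=49 blocked=[]
Op 3: conn=7 S1=16 S2=25 S3=40 blocked=[]
Op 4: conn=-10 S1=16 S2=8 S3=40 blocked=[1, 2, 3]
Op 5: conn=4 S1=16 S2=8 S3=40 blocked=[]
Op 6: conn=-15 S1=16 S2=-11 S3=40 blocked=[1, 2, 3]
Op 7: conn=-35 S1=16 S2=-31 S3=40 blocked=[1, 2, 3]
Op 8: conn=-50 S1=1 S2=-31 S3=40 blocked=[1, 2, 3]
Op 9: conn=-70 S1=-19 S2=-31 S3=40 blocked=[1, 2, 3]
Op 10: conn=-83 S1=-19 S2=-44 S3=40 blocked=[1, 2, 3]
Op 11: conn=-83 S1=-19 S2=-30 S3=40 blocked=[1, 2, 3]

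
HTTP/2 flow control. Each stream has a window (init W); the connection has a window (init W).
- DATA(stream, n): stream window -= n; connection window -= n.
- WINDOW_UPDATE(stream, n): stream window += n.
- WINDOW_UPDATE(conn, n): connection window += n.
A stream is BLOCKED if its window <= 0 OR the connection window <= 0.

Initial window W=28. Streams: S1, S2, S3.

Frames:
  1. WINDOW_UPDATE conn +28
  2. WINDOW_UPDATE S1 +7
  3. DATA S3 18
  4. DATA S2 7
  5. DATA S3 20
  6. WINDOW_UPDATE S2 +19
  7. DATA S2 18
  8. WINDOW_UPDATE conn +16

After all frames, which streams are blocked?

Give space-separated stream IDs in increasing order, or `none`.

Op 1: conn=56 S1=28 S2=28 S3=28 blocked=[]
Op 2: conn=56 S1=35 S2=28 S3=28 blocked=[]
Op 3: conn=38 S1=35 S2=28 S3=10 blocked=[]
Op 4: conn=31 S1=35 S2=21 S3=10 blocked=[]
Op 5: conn=11 S1=35 S2=21 S3=-10 blocked=[3]
Op 6: conn=11 S1=35 S2=40 S3=-10 blocked=[3]
Op 7: conn=-7 S1=35 S2=22 S3=-10 blocked=[1, 2, 3]
Op 8: conn=9 S1=35 S2=22 S3=-10 blocked=[3]

Answer: S3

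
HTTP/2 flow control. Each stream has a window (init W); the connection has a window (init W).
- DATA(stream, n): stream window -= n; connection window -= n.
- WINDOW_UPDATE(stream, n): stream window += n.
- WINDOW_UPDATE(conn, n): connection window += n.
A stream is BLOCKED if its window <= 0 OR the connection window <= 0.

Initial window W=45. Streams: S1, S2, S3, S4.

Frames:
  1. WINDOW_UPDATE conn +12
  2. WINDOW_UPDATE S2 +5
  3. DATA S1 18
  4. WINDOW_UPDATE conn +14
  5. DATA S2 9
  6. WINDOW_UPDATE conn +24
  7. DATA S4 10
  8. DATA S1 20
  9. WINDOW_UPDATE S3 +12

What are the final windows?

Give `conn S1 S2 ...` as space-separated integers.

Answer: 38 7 41 57 35

Derivation:
Op 1: conn=57 S1=45 S2=45 S3=45 S4=45 blocked=[]
Op 2: conn=57 S1=45 S2=50 S3=45 S4=45 blocked=[]
Op 3: conn=39 S1=27 S2=50 S3=45 S4=45 blocked=[]
Op 4: conn=53 S1=27 S2=50 S3=45 S4=45 blocked=[]
Op 5: conn=44 S1=27 S2=41 S3=45 S4=45 blocked=[]
Op 6: conn=68 S1=27 S2=41 S3=45 S4=45 blocked=[]
Op 7: conn=58 S1=27 S2=41 S3=45 S4=35 blocked=[]
Op 8: conn=38 S1=7 S2=41 S3=45 S4=35 blocked=[]
Op 9: conn=38 S1=7 S2=41 S3=57 S4=35 blocked=[]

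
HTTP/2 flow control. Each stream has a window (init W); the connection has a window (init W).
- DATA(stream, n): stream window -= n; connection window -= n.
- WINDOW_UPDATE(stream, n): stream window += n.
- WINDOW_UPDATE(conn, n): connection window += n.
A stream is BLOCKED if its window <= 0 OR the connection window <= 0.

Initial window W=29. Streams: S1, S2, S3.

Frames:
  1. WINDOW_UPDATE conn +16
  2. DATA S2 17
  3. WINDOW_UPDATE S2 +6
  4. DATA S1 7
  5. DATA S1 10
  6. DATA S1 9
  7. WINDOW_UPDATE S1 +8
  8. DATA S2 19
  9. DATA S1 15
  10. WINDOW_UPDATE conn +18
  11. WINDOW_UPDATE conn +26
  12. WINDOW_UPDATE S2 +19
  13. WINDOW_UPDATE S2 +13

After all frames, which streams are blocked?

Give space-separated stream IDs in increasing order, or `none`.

Op 1: conn=45 S1=29 S2=29 S3=29 blocked=[]
Op 2: conn=28 S1=29 S2=12 S3=29 blocked=[]
Op 3: conn=28 S1=29 S2=18 S3=29 blocked=[]
Op 4: conn=21 S1=22 S2=18 S3=29 blocked=[]
Op 5: conn=11 S1=12 S2=18 S3=29 blocked=[]
Op 6: conn=2 S1=3 S2=18 S3=29 blocked=[]
Op 7: conn=2 S1=11 S2=18 S3=29 blocked=[]
Op 8: conn=-17 S1=11 S2=-1 S3=29 blocked=[1, 2, 3]
Op 9: conn=-32 S1=-4 S2=-1 S3=29 blocked=[1, 2, 3]
Op 10: conn=-14 S1=-4 S2=-1 S3=29 blocked=[1, 2, 3]
Op 11: conn=12 S1=-4 S2=-1 S3=29 blocked=[1, 2]
Op 12: conn=12 S1=-4 S2=18 S3=29 blocked=[1]
Op 13: conn=12 S1=-4 S2=31 S3=29 blocked=[1]

Answer: S1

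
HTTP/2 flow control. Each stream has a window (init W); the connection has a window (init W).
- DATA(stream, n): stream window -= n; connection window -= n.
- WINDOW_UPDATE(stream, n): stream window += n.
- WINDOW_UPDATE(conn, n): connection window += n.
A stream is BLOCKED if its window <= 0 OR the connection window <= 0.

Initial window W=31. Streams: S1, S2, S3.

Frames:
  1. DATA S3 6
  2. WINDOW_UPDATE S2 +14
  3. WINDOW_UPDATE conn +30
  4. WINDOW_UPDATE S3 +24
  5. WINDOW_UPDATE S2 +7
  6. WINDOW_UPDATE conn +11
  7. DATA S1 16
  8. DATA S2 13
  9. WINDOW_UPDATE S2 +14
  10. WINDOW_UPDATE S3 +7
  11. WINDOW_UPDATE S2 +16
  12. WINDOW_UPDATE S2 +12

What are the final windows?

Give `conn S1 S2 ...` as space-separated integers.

Answer: 37 15 81 56

Derivation:
Op 1: conn=25 S1=31 S2=31 S3=25 blocked=[]
Op 2: conn=25 S1=31 S2=45 S3=25 blocked=[]
Op 3: conn=55 S1=31 S2=45 S3=25 blocked=[]
Op 4: conn=55 S1=31 S2=45 S3=49 blocked=[]
Op 5: conn=55 S1=31 S2=52 S3=49 blocked=[]
Op 6: conn=66 S1=31 S2=52 S3=49 blocked=[]
Op 7: conn=50 S1=15 S2=52 S3=49 blocked=[]
Op 8: conn=37 S1=15 S2=39 S3=49 blocked=[]
Op 9: conn=37 S1=15 S2=53 S3=49 blocked=[]
Op 10: conn=37 S1=15 S2=53 S3=56 blocked=[]
Op 11: conn=37 S1=15 S2=69 S3=56 blocked=[]
Op 12: conn=37 S1=15 S2=81 S3=56 blocked=[]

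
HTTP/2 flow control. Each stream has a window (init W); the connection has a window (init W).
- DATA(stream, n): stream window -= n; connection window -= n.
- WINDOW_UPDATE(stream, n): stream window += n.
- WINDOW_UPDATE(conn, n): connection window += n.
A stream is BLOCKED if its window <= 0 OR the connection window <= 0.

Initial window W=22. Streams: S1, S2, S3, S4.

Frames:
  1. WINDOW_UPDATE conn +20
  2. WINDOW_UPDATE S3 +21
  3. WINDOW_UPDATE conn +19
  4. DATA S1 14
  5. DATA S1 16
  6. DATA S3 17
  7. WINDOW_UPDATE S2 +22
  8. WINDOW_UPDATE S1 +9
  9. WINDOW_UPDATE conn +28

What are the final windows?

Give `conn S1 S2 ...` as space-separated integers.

Answer: 42 1 44 26 22

Derivation:
Op 1: conn=42 S1=22 S2=22 S3=22 S4=22 blocked=[]
Op 2: conn=42 S1=22 S2=22 S3=43 S4=22 blocked=[]
Op 3: conn=61 S1=22 S2=22 S3=43 S4=22 blocked=[]
Op 4: conn=47 S1=8 S2=22 S3=43 S4=22 blocked=[]
Op 5: conn=31 S1=-8 S2=22 S3=43 S4=22 blocked=[1]
Op 6: conn=14 S1=-8 S2=22 S3=26 S4=22 blocked=[1]
Op 7: conn=14 S1=-8 S2=44 S3=26 S4=22 blocked=[1]
Op 8: conn=14 S1=1 S2=44 S3=26 S4=22 blocked=[]
Op 9: conn=42 S1=1 S2=44 S3=26 S4=22 blocked=[]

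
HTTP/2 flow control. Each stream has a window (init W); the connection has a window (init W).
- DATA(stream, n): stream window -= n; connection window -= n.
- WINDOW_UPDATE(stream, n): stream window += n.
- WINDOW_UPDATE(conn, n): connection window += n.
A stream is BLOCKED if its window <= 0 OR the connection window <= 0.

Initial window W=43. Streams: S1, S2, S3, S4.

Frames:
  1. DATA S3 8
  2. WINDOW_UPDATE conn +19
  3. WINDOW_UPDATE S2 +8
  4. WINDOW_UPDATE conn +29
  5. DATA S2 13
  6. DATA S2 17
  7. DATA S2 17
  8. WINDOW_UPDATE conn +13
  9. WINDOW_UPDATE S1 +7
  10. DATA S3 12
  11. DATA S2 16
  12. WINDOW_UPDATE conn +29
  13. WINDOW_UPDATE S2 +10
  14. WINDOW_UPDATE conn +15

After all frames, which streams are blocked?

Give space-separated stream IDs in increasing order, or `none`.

Answer: S2

Derivation:
Op 1: conn=35 S1=43 S2=43 S3=35 S4=43 blocked=[]
Op 2: conn=54 S1=43 S2=43 S3=35 S4=43 blocked=[]
Op 3: conn=54 S1=43 S2=51 S3=35 S4=43 blocked=[]
Op 4: conn=83 S1=43 S2=51 S3=35 S4=43 blocked=[]
Op 5: conn=70 S1=43 S2=38 S3=35 S4=43 blocked=[]
Op 6: conn=53 S1=43 S2=21 S3=35 S4=43 blocked=[]
Op 7: conn=36 S1=43 S2=4 S3=35 S4=43 blocked=[]
Op 8: conn=49 S1=43 S2=4 S3=35 S4=43 blocked=[]
Op 9: conn=49 S1=50 S2=4 S3=35 S4=43 blocked=[]
Op 10: conn=37 S1=50 S2=4 S3=23 S4=43 blocked=[]
Op 11: conn=21 S1=50 S2=-12 S3=23 S4=43 blocked=[2]
Op 12: conn=50 S1=50 S2=-12 S3=23 S4=43 blocked=[2]
Op 13: conn=50 S1=50 S2=-2 S3=23 S4=43 blocked=[2]
Op 14: conn=65 S1=50 S2=-2 S3=23 S4=43 blocked=[2]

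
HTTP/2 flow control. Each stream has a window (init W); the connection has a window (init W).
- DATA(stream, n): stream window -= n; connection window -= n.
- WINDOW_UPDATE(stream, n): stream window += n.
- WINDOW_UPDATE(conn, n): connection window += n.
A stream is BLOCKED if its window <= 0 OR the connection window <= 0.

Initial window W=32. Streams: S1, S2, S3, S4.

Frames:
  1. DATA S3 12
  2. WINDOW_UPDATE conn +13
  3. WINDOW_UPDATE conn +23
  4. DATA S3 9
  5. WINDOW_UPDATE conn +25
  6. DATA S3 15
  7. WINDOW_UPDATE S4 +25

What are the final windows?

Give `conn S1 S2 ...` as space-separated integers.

Op 1: conn=20 S1=32 S2=32 S3=20 S4=32 blocked=[]
Op 2: conn=33 S1=32 S2=32 S3=20 S4=32 blocked=[]
Op 3: conn=56 S1=32 S2=32 S3=20 S4=32 blocked=[]
Op 4: conn=47 S1=32 S2=32 S3=11 S4=32 blocked=[]
Op 5: conn=72 S1=32 S2=32 S3=11 S4=32 blocked=[]
Op 6: conn=57 S1=32 S2=32 S3=-4 S4=32 blocked=[3]
Op 7: conn=57 S1=32 S2=32 S3=-4 S4=57 blocked=[3]

Answer: 57 32 32 -4 57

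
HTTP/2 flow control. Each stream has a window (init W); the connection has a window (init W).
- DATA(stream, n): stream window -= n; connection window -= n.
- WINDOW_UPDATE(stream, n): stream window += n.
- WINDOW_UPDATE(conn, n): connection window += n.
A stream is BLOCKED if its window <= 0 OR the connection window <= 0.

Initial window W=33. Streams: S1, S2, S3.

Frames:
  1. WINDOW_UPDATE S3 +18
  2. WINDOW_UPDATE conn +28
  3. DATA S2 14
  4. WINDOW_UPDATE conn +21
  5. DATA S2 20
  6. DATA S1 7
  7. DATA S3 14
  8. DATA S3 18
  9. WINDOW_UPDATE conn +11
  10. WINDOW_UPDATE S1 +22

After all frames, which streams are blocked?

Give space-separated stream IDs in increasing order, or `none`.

Answer: S2

Derivation:
Op 1: conn=33 S1=33 S2=33 S3=51 blocked=[]
Op 2: conn=61 S1=33 S2=33 S3=51 blocked=[]
Op 3: conn=47 S1=33 S2=19 S3=51 blocked=[]
Op 4: conn=68 S1=33 S2=19 S3=51 blocked=[]
Op 5: conn=48 S1=33 S2=-1 S3=51 blocked=[2]
Op 6: conn=41 S1=26 S2=-1 S3=51 blocked=[2]
Op 7: conn=27 S1=26 S2=-1 S3=37 blocked=[2]
Op 8: conn=9 S1=26 S2=-1 S3=19 blocked=[2]
Op 9: conn=20 S1=26 S2=-1 S3=19 blocked=[2]
Op 10: conn=20 S1=48 S2=-1 S3=19 blocked=[2]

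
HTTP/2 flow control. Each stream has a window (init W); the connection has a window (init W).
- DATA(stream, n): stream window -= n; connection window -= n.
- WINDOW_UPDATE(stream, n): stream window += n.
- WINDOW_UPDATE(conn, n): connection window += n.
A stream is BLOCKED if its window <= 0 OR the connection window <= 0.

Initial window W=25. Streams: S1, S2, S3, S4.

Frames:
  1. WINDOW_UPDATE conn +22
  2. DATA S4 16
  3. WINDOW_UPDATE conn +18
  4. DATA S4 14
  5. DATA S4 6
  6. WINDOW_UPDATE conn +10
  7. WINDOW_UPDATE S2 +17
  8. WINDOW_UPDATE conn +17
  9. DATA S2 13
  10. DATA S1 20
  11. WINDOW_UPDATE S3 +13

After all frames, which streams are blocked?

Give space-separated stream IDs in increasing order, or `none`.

Op 1: conn=47 S1=25 S2=25 S3=25 S4=25 blocked=[]
Op 2: conn=31 S1=25 S2=25 S3=25 S4=9 blocked=[]
Op 3: conn=49 S1=25 S2=25 S3=25 S4=9 blocked=[]
Op 4: conn=35 S1=25 S2=25 S3=25 S4=-5 blocked=[4]
Op 5: conn=29 S1=25 S2=25 S3=25 S4=-11 blocked=[4]
Op 6: conn=39 S1=25 S2=25 S3=25 S4=-11 blocked=[4]
Op 7: conn=39 S1=25 S2=42 S3=25 S4=-11 blocked=[4]
Op 8: conn=56 S1=25 S2=42 S3=25 S4=-11 blocked=[4]
Op 9: conn=43 S1=25 S2=29 S3=25 S4=-11 blocked=[4]
Op 10: conn=23 S1=5 S2=29 S3=25 S4=-11 blocked=[4]
Op 11: conn=23 S1=5 S2=29 S3=38 S4=-11 blocked=[4]

Answer: S4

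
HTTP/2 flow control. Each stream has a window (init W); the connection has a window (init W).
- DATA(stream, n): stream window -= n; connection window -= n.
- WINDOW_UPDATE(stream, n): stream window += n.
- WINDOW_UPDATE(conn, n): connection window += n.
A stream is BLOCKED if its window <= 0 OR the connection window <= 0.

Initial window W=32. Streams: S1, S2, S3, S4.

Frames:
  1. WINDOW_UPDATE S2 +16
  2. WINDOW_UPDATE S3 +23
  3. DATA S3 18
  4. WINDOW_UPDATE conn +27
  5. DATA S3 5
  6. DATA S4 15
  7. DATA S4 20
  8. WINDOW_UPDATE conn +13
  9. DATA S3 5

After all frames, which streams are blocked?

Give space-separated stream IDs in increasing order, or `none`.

Answer: S4

Derivation:
Op 1: conn=32 S1=32 S2=48 S3=32 S4=32 blocked=[]
Op 2: conn=32 S1=32 S2=48 S3=55 S4=32 blocked=[]
Op 3: conn=14 S1=32 S2=48 S3=37 S4=32 blocked=[]
Op 4: conn=41 S1=32 S2=48 S3=37 S4=32 blocked=[]
Op 5: conn=36 S1=32 S2=48 S3=32 S4=32 blocked=[]
Op 6: conn=21 S1=32 S2=48 S3=32 S4=17 blocked=[]
Op 7: conn=1 S1=32 S2=48 S3=32 S4=-3 blocked=[4]
Op 8: conn=14 S1=32 S2=48 S3=32 S4=-3 blocked=[4]
Op 9: conn=9 S1=32 S2=48 S3=27 S4=-3 blocked=[4]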